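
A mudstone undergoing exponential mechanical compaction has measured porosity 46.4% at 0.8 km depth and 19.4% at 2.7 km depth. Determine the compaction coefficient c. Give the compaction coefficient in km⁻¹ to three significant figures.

0.459 km⁻¹

Athy: n(Z) = n₀ e^(−cZ) ⇒ n₁/n₂ = e^{c(Z₂−Z₁)} ⇒ c = ln(n₁/n₂)/(Z₂−Z₁)
c = ln(0.464/0.194) / (2.7 − 0.8) = ln(2.392) / 1.9 = 0.8720 / 1.9 = 0.459 km⁻¹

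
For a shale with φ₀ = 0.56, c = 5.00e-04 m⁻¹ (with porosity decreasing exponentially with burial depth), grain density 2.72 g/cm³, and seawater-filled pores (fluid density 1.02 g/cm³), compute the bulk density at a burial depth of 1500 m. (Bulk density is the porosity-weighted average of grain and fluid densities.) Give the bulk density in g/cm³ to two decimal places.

Working in km (1 km = 1000 m; c in km⁻¹ = c in m⁻¹ × 1000):
Porosity at depth: φ = 0.56·exp(−0.5×1.5) = 0.56×0.4724 = 0.2645
Bulk density: ρ_b = (1−φ)ρ_g + φ·ρ_f = 0.7355×2.72 + 0.2645×1.02
       = 2.000 + 0.270 = 2.270 g/cm³

2.27 g/cm³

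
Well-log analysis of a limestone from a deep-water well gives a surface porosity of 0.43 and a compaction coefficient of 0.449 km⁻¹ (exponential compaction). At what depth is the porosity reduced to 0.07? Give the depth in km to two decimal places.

Invert Athy's law: z = ln(n₀/n) / k
z = ln(0.43/0.07) / 0.449 = ln(6.143) / 0.449 = 1.8153 / 0.449 = 4.043 km

4.04 km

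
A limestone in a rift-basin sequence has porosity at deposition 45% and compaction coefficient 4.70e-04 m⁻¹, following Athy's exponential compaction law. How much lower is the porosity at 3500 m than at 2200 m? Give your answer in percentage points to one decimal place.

7.3 percentage points

Working in km (1 km = 1000 m; c in km⁻¹ = c in m⁻¹ × 1000):
phi(2.2) = 0.45·e^(−0.47×2.2) = 0.1600
phi(3.5) = 0.45·e^(−0.47×3.5) = 0.0869
Δphi = 0.1600 − 0.0869 = 0.0732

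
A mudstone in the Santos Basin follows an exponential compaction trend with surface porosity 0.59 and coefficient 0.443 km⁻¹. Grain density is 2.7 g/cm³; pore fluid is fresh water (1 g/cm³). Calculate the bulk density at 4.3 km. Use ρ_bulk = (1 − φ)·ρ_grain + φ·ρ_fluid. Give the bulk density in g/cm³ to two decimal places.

2.55 g/cm³

Porosity at depth: phi = 0.59·exp(−0.443×4.3) = 0.59×0.1488 = 0.0878
Bulk density: ρ_b = (1−phi)ρ_g + phi·ρ_f = 0.9122×2.7 + 0.0878×1
       = 2.463 + 0.088 = 2.551 g/cm³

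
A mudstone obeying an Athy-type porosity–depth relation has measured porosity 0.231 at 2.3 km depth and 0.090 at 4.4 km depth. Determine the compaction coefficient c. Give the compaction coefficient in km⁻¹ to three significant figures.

0.449 km⁻¹

Athy: φ(d) = φ₀ e^(−cd) ⇒ φ₁/φ₂ = e^{c(d₂−d₁)} ⇒ c = ln(φ₁/φ₂)/(d₂−d₁)
c = ln(0.231/0.09) / (4.4 − 2.3) = ln(2.567) / 2.1 = 0.9426 / 2.1 = 0.4489 km⁻¹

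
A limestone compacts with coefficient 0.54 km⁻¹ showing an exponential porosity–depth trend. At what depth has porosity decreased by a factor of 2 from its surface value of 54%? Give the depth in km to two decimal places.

n/n₀ = 1/2 ⇒ exp(−β·z) = 1/2 ⇒ z = ln(2) / β
z = 0.6931 / 0.54 = 1.284 km

1.28 km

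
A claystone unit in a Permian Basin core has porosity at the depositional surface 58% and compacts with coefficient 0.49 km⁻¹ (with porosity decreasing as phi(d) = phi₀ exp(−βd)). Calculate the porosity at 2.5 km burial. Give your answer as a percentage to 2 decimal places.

17.04%

phi = phi₀·exp(−β·d) = 0.58 × exp(−0.49 × 2.5) = 0.58 × exp(−1.225)
  = 0.58 × 0.2938 = 0.1704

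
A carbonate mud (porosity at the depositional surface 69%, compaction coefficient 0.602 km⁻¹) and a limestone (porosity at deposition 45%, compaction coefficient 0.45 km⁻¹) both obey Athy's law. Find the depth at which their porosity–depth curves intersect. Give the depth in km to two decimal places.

2.81 km

Set phi₀ₐ e^(−cₐz) = phi₀ᵦ e^(−cᵦz) ⇒ ln(phi₀ₐ/phi₀ᵦ) = (cₐ − cᵦ)·z
z = ln(0.69/0.45) / (0.602 − 0.45) = 0.4274 / 0.152 = 2.812 km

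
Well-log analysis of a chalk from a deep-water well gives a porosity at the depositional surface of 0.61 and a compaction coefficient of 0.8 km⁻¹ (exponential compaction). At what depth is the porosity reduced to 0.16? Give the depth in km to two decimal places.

1.67 km

Invert Athy's law: z = ln(n₀/n) / c
z = ln(0.61/0.16) / 0.8 = ln(3.812) / 0.8 = 1.3383 / 0.8 = 1.673 km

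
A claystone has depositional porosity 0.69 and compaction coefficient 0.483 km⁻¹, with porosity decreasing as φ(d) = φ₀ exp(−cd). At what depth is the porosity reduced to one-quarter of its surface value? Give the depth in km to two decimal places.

2.87 km

φ/φ₀ = 1/4 ⇒ exp(−c·d) = 1/4 ⇒ d = ln(4) / c
d = 1.3863 / 0.483 = 2.870 km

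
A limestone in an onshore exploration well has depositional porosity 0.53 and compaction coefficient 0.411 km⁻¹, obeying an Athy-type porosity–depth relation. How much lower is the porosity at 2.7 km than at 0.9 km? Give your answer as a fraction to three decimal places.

0.191

φ(0.9) = 0.53·e^(−0.411×0.9) = 0.3661
φ(2.7) = 0.53·e^(−0.411×2.7) = 0.1747
Δφ = 0.3661 − 0.1747 = 0.1914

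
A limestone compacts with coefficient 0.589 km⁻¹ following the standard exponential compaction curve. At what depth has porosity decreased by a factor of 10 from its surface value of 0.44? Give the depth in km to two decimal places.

3.91 km

phi/phi₀ = 1/10 ⇒ exp(−c·d) = 1/10 ⇒ d = ln(10) / c
d = 2.3026 / 0.589 = 3.909 km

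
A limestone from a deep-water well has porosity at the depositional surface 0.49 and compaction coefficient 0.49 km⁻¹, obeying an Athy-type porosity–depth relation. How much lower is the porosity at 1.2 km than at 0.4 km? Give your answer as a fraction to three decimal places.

0.131

φ(0.4) = 0.49·e^(−0.49×0.4) = 0.4028
φ(1.2) = 0.49·e^(−0.49×1.2) = 0.2722
Δφ = 0.4028 − 0.2722 = 0.1306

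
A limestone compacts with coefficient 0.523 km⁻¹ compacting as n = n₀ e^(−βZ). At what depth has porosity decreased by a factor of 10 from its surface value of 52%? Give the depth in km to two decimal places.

n/n₀ = 1/10 ⇒ exp(−β·Z) = 1/10 ⇒ Z = ln(10) / β
Z = 2.3026 / 0.523 = 4.403 km

4.40 km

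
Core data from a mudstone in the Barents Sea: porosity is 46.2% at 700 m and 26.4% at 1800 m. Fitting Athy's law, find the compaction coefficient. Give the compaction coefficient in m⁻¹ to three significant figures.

0.000509 m⁻¹

Working in km (1 km = 1000 m; k in km⁻¹ = k in m⁻¹ × 1000):
Athy: n(d) = n₀ e^(−kd) ⇒ n₁/n₂ = e^{k(d₂−d₁)} ⇒ k = ln(n₁/n₂)/(d₂−d₁)
k = ln(0.462/0.264) / (1.8 − 0.7) = ln(1.75) / 1.1 = 0.5596 / 1.1 = 0.5087 km⁻¹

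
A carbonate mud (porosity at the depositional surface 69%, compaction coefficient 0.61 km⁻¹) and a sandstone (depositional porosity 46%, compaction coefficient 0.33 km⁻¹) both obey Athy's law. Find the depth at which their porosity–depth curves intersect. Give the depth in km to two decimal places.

1.45 km

Set φ₀ₐ e^(−kₐz) = φ₀ᵦ e^(−kᵦz) ⇒ ln(φ₀ₐ/φ₀ᵦ) = (kₐ − kᵦ)·z
z = ln(0.69/0.46) / (0.61 − 0.33) = 0.4055 / 0.28 = 1.448 km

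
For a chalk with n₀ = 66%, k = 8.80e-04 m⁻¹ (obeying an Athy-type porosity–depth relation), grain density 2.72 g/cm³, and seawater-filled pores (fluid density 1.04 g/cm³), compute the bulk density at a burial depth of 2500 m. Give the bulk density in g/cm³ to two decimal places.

2.60 g/cm³

Working in km (1 km = 1000 m; k in km⁻¹ = k in m⁻¹ × 1000):
Porosity at depth: n = 0.66·exp(−0.88×2.5) = 0.66×0.1108 = 0.0731
Bulk density: ρ_b = (1−n)ρ_g + n·ρ_f = 0.9269×2.72 + 0.0731×1.04
       = 2.521 + 0.076 = 2.597 g/cm³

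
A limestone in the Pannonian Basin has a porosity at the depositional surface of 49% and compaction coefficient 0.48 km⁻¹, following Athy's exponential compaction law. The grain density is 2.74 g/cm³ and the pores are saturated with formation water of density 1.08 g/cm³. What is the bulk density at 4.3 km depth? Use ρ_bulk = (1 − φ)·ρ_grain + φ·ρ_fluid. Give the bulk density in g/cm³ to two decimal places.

Porosity at depth: phi = 0.49·exp(−0.48×4.3) = 0.49×0.1269 = 0.0622
Bulk density: ρ_b = (1−phi)ρ_g + phi·ρ_f = 0.9378×2.74 + 0.0622×1.08
       = 2.570 + 0.067 = 2.637 g/cm³

2.64 g/cm³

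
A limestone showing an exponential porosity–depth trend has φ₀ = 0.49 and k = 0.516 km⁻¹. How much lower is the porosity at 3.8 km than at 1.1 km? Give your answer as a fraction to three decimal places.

0.209

φ(1.1) = 0.49·e^(−0.516×1.1) = 0.2778
φ(3.8) = 0.49·e^(−0.516×3.8) = 0.0690
Δφ = 0.2778 − 0.0690 = 0.2088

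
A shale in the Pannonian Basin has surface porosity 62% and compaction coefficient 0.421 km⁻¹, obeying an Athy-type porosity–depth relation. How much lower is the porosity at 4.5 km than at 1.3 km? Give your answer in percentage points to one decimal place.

26.5 percentage points

φ(1.3) = 0.62·e^(−0.421×1.3) = 0.3587
φ(4.5) = 0.62·e^(−0.421×4.5) = 0.0932
Δφ = 0.3587 − 0.0932 = 0.2654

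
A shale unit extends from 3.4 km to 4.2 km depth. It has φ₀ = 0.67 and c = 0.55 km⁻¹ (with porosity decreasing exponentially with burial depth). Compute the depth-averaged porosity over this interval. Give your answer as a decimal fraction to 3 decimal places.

0.084

⟨φ⟩ = (1/(d₂−d₁)) ∫ φ₀ e^(−cd) dd = φ₀·(e^(−c·d₁) − e^(−c·d₂)) / (c·(d₂−d₁))
e^(−0.55×3.4) = 0.1541; e^(−0.55×4.2) = 0.0993
⟨φ⟩ = 0.67 × (0.1541 − 0.0993) / (0.55 × 0.8) = 0.67 × 0.1247 = 0.0835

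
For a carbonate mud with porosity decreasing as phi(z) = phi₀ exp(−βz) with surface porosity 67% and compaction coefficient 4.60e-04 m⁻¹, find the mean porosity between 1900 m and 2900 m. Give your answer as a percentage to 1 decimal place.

Working in km (1 km = 1000 m; β in km⁻¹ = β in m⁻¹ × 1000):
⟨phi⟩ = (1/(z₂−z₁)) ∫ phi₀ e^(−βz) dz = phi₀·(e^(−β·z₁) − e^(−β·z₂)) / (β·(z₂−z₁))
e^(−0.46×1.9) = 0.4173; e^(−0.46×2.9) = 0.2634
⟨phi⟩ = 0.67 × (0.4173 − 0.2634) / (0.46 × 1) = 0.67 × 0.3345 = 0.2241

22.4%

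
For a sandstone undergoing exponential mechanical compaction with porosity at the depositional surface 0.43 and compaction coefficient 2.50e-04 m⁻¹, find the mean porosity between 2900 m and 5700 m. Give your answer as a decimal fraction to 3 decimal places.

Working in km (1 km = 1000 m; k in km⁻¹ = k in m⁻¹ × 1000):
⟨n⟩ = (1/(Z₂−Z₁)) ∫ n₀ e^(−kZ) dZ = n₀·(e^(−k·Z₁) − e^(−k·Z₂)) / (k·(Z₂−Z₁))
e^(−0.25×2.9) = 0.4843; e^(−0.25×5.7) = 0.2405
⟨n⟩ = 0.43 × (0.4843 − 0.2405) / (0.25 × 2.8) = 0.43 × 0.3483 = 0.1498

0.150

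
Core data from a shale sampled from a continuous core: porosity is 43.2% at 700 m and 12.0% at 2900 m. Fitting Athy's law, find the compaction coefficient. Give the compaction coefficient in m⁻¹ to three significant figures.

0.000582 m⁻¹

Working in km (1 km = 1000 m; c in km⁻¹ = c in m⁻¹ × 1000):
Athy: n(z) = n₀ e^(−cz) ⇒ n₁/n₂ = e^{c(z₂−z₁)} ⇒ c = ln(n₁/n₂)/(z₂−z₁)
c = ln(0.432/0.12) / (2.9 − 0.7) = ln(3.6) / 2.2 = 1.2809 / 2.2 = 0.5822 km⁻¹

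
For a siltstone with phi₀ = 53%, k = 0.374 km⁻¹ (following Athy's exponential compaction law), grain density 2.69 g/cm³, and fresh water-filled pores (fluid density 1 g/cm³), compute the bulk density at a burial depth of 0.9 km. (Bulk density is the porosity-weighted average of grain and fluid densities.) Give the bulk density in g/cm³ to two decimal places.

2.05 g/cm³

Porosity at depth: phi = 0.53·exp(−0.374×0.9) = 0.53×0.7142 = 0.3785
Bulk density: ρ_b = (1−phi)ρ_g + phi·ρ_f = 0.6215×2.69 + 0.3785×1
       = 1.672 + 0.379 = 2.050 g/cm³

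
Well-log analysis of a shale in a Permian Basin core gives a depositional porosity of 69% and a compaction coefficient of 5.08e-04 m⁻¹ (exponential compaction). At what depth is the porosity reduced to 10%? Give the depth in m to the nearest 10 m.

3800 m

Working in km (1 km = 1000 m; β in km⁻¹ = β in m⁻¹ × 1000):
Invert Athy's law: d = ln(φ₀/φ) / β
d = ln(0.69/0.1) / 0.508 = ln(6.9) / 0.508 = 1.9315 / 0.508 = 3.802 km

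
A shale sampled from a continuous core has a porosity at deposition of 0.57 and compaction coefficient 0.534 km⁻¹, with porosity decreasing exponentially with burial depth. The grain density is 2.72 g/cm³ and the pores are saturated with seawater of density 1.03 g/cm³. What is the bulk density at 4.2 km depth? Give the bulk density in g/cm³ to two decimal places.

2.62 g/cm³

Porosity at depth: phi = 0.57·exp(−0.534×4.2) = 0.57×0.1062 = 0.0605
Bulk density: ρ_b = (1−phi)ρ_g + phi·ρ_f = 0.9395×2.72 + 0.0605×1.03
       = 2.555 + 0.062 = 2.618 g/cm³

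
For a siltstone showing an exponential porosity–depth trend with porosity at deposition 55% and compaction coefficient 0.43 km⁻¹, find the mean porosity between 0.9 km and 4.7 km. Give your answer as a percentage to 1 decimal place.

⟨phi⟩ = (1/(Z₂−Z₁)) ∫ phi₀ e^(−βZ) dZ = phi₀·(e^(−β·Z₁) − e^(−β·Z₂)) / (β·(Z₂−Z₁))
e^(−0.43×0.9) = 0.6791; e^(−0.43×4.7) = 0.1325
⟨phi⟩ = 0.55 × (0.6791 − 0.1325) / (0.43 × 3.8) = 0.55 × 0.3345 = 0.1840

18.4%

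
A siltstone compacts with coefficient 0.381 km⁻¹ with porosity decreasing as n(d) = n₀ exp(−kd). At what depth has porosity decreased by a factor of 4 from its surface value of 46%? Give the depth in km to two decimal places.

n/n₀ = 1/4 ⇒ exp(−k·d) = 1/4 ⇒ d = ln(4) / k
d = 1.3863 / 0.381 = 3.639 km

3.64 km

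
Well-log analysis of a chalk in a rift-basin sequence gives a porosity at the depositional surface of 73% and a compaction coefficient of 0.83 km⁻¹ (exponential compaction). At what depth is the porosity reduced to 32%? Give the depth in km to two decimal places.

Invert Athy's law: d = ln(φ₀/φ) / c
d = ln(0.73/0.32) / 0.83 = ln(2.281) / 0.83 = 0.8247 / 0.83 = 0.994 km

0.99 km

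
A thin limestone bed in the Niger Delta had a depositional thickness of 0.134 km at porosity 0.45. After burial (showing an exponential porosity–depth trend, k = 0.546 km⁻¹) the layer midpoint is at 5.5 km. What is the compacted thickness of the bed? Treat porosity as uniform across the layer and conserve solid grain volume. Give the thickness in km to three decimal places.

Porosity at 5.5 km: phi = 0.45·exp(−0.546×5.5) = 0.0223
Solid-volume conservation: h(1−phi) = h₀(1−phi₀) ⇒ h = h₀·(1−phi₀)/(1−phi)
h = 0.134 × (1 − 0.45)/(1 − 0.0223) = 0.134 × 0.5626 = 0.0754 km

0.075 km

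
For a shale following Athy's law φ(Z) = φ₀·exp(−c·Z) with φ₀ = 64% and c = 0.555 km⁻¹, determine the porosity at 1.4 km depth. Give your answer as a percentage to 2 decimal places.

29.43%

φ = φ₀·exp(−c·Z) = 0.64 × exp(−0.555 × 1.4) = 0.64 × exp(−0.777)
  = 0.64 × 0.4598 = 0.2943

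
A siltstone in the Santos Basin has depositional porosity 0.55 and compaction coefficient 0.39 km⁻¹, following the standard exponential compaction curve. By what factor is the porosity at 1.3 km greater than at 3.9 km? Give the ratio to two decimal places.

φ(z₁)/φ(z₂) = e^(−β·z₁)/e^(−β·z₂) = e^{β(z₂−z₁)}
= exp(0.39 × 2.6) = exp(1.014) = 2.7566

2.76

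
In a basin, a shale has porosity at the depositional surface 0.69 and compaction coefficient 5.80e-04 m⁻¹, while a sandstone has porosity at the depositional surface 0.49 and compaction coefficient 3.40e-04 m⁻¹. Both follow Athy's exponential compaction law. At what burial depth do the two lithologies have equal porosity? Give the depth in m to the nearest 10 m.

1430 m

Working in km (1 km = 1000 m; k in km⁻¹ = k in m⁻¹ × 1000):
Set φ₀ₐ e^(−kₐz) = φ₀ᵦ e^(−kᵦz) ⇒ ln(φ₀ₐ/φ₀ᵦ) = (kₐ − kᵦ)·z
z = ln(0.69/0.49) / (0.58 − 0.34) = 0.3423 / 0.24 = 1.426 km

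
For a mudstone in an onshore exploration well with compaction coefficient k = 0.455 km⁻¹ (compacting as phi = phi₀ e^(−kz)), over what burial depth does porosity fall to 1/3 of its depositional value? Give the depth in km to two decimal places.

phi/phi₀ = 1/3 ⇒ exp(−k·z) = 1/3 ⇒ z = ln(3) / k
z = 1.0986 / 0.455 = 2.415 km

2.41 km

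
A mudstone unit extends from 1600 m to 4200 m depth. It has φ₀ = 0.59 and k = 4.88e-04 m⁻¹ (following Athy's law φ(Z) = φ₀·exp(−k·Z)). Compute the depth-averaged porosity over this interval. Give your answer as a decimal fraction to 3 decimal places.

0.153

Working in km (1 km = 1000 m; k in km⁻¹ = k in m⁻¹ × 1000):
⟨φ⟩ = (1/(Z₂−Z₁)) ∫ φ₀ e^(−kZ) dZ = φ₀·(e^(−k·Z₁) − e^(−k·Z₂)) / (k·(Z₂−Z₁))
e^(−0.488×1.6) = 0.4580; e^(−0.488×4.2) = 0.1288
⟨φ⟩ = 0.59 × (0.4580 − 0.1288) / (0.488 × 2.6) = 0.59 × 0.2595 = 0.1531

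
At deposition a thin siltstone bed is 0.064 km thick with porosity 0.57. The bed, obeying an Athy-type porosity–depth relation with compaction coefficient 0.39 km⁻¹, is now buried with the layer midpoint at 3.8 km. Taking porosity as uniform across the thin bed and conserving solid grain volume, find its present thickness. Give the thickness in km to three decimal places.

Porosity at 3.8 km: φ = 0.57·exp(−0.39×3.8) = 0.1295
Solid-volume conservation: h(1−φ) = h₀(1−φ₀) ⇒ h = h₀·(1−φ₀)/(1−φ)
h = 0.064 × (1 − 0.57)/(1 − 0.1295) = 0.064 × 0.4940 = 0.0316 km

0.032 km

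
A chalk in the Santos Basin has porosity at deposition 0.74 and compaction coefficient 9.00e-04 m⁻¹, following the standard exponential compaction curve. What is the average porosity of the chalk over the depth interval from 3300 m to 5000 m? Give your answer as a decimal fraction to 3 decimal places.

0.019

Working in km (1 km = 1000 m; c in km⁻¹ = c in m⁻¹ × 1000):
⟨phi⟩ = (1/(d₂−d₁)) ∫ phi₀ e^(−cd) dd = phi₀·(e^(−c·d₁) − e^(−c·d₂)) / (c·(d₂−d₁))
e^(−0.9×3.3) = 0.0513; e^(−0.9×5) = 0.0111
⟨phi⟩ = 0.74 × (0.0513 − 0.0111) / (0.9 × 1.7) = 0.74 × 0.0263 = 0.0194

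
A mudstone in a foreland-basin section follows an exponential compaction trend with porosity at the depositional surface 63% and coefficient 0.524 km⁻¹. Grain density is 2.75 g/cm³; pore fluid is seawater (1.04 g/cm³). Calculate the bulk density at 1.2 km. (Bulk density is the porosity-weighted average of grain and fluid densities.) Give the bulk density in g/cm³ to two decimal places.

2.18 g/cm³

Porosity at depth: phi = 0.63·exp(−0.524×1.2) = 0.63×0.5332 = 0.3359
Bulk density: ρ_b = (1−phi)ρ_g + phi·ρ_f = 0.6641×2.75 + 0.3359×1.04
       = 1.826 + 0.349 = 2.176 g/cm³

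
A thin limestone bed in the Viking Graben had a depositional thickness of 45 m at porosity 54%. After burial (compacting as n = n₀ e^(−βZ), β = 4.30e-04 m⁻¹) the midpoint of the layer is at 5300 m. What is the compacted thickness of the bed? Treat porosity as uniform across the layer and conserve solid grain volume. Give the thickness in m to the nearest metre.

Working in km (1 km = 1000 m; β in km⁻¹ = β in m⁻¹ × 1000):
Porosity at 5.3 km: n = 0.54·exp(−0.43×5.3) = 0.0553
Solid-volume conservation: h(1−n) = h₀(1−n₀) ⇒ h = h₀·(1−n₀)/(1−n)
h = 0.045 × (1 − 0.54)/(1 − 0.0553) = 0.045 × 0.4869 = 0.0219 km

22 m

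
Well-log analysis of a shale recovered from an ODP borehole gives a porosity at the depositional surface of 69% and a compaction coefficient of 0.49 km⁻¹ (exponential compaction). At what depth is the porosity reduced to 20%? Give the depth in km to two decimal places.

Invert Athy's law: z = ln(n₀/n) / β
z = ln(0.69/0.2) / 0.49 = ln(3.45) / 0.49 = 1.2384 / 0.49 = 2.527 km

2.53 km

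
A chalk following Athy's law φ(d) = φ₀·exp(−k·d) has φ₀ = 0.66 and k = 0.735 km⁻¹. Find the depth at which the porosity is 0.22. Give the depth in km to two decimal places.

1.49 km

Invert Athy's law: d = ln(φ₀/φ) / k
d = ln(0.66/0.22) / 0.735 = ln(3) / 0.735 = 1.0986 / 0.735 = 1.495 km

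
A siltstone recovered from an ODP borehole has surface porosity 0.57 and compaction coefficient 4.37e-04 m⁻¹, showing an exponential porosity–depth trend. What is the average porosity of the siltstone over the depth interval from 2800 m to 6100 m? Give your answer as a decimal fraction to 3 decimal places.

Working in km (1 km = 1000 m; β in km⁻¹ = β in m⁻¹ × 1000):
⟨n⟩ = (1/(d₂−d₁)) ∫ n₀ e^(−βd) dd = n₀·(e^(−β·d₁) − e^(−β·d₂)) / (β·(d₂−d₁))
e^(−0.437×2.8) = 0.2942; e^(−0.437×6.1) = 0.0696
⟨n⟩ = 0.57 × (0.2942 − 0.0696) / (0.437 × 3.3) = 0.57 × 0.1558 = 0.0888

0.089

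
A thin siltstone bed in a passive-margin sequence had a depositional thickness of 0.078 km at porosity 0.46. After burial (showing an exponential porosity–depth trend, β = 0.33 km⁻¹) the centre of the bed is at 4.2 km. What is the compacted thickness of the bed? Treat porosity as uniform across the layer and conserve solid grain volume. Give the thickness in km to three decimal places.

0.048 km

Porosity at 4.2 km: φ = 0.46·exp(−0.33×4.2) = 0.1150
Solid-volume conservation: h(1−φ) = h₀(1−φ₀) ⇒ h = h₀·(1−φ₀)/(1−φ)
h = 0.078 × (1 − 0.46)/(1 − 0.1150) = 0.078 × 0.6102 = 0.0476 km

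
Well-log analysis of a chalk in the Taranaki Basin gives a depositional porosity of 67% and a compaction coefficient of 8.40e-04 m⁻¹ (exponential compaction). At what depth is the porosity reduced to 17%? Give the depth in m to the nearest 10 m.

Working in km (1 km = 1000 m; c in km⁻¹ = c in m⁻¹ × 1000):
Invert Athy's law: d = ln(n₀/n) / c
d = ln(0.67/0.17) / 0.84 = ln(3.941) / 0.84 = 1.3715 / 0.84 = 1.633 km

1630 m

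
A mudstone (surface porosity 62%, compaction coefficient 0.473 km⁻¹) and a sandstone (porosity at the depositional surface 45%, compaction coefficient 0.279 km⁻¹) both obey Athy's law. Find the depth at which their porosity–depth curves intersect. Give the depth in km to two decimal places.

1.65 km

Set phi₀ₐ e^(−βₐz) = phi₀ᵦ e^(−βᵦz) ⇒ ln(phi₀ₐ/phi₀ᵦ) = (βₐ − βᵦ)·z
z = ln(0.62/0.45) / (0.473 − 0.279) = 0.3205 / 0.194 = 1.652 km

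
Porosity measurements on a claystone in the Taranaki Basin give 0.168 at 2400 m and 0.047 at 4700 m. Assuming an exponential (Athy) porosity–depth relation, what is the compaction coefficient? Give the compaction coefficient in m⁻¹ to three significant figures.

0.000554 m⁻¹

Working in km (1 km = 1000 m; k in km⁻¹ = k in m⁻¹ × 1000):
Athy: phi(Z) = phi₀ e^(−kZ) ⇒ phi₁/phi₂ = e^{k(Z₂−Z₁)} ⇒ k = ln(phi₁/phi₂)/(Z₂−Z₁)
k = ln(0.168/0.047) / (4.7 − 2.4) = ln(3.574) / 2.3 = 1.2738 / 2.3 = 0.5538 km⁻¹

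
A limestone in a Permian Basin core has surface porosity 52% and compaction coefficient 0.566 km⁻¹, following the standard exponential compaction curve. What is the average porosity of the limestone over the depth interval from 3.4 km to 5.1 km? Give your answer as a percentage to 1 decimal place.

4.9%

⟨n⟩ = (1/(Z₂−Z₁)) ∫ n₀ e^(−βZ) dZ = n₀·(e^(−β·Z₁) − e^(−β·Z₂)) / (β·(Z₂−Z₁))
e^(−0.566×3.4) = 0.1460; e^(−0.566×5.1) = 0.0558
⟨n⟩ = 0.52 × (0.1460 − 0.0558) / (0.566 × 1.7) = 0.52 × 0.0937 = 0.0487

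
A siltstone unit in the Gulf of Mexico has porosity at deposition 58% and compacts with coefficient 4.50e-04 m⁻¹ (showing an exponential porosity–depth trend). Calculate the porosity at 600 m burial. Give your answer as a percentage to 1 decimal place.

Working in km (1 km = 1000 m; β in km⁻¹ = β in m⁻¹ × 1000):
n = n₀·exp(−β·z) = 0.58 × exp(−0.45 × 0.6) = 0.58 × exp(−0.27)
  = 0.58 × 0.7634 = 0.4428

44.3%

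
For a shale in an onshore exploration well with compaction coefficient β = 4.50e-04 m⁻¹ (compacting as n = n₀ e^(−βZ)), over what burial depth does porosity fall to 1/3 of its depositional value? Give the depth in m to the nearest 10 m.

Working in km (1 km = 1000 m; β in km⁻¹ = β in m⁻¹ × 1000):
n/n₀ = 1/3 ⇒ exp(−β·Z) = 1/3 ⇒ Z = ln(3) / β
Z = 1.0986 / 0.45 = 2.441 km

2440 m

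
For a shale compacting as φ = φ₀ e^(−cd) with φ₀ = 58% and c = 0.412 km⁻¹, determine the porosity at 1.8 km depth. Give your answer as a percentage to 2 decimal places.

φ = φ₀·exp(−c·d) = 0.58 × exp(−0.412 × 1.8) = 0.58 × exp(−0.7416)
  = 0.58 × 0.4764 = 0.2763

27.63%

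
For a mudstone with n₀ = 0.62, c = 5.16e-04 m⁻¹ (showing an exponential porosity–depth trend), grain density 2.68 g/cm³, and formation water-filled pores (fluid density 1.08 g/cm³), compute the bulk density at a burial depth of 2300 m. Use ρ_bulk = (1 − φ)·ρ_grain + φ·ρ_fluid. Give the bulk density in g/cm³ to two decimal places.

Working in km (1 km = 1000 m; c in km⁻¹ = c in m⁻¹ × 1000):
Porosity at depth: n = 0.62·exp(−0.516×2.3) = 0.62×0.3052 = 0.1892
Bulk density: ρ_b = (1−n)ρ_g + n·ρ_f = 0.8108×2.68 + 0.1892×1.08
       = 2.173 + 0.204 = 2.377 g/cm³

2.38 g/cm³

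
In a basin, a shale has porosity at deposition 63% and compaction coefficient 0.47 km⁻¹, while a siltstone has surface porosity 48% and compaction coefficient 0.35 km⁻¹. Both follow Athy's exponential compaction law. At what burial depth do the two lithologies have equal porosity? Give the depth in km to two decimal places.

Set phi₀ₐ e^(−cₐZ) = phi₀ᵦ e^(−cᵦZ) ⇒ ln(phi₀ₐ/phi₀ᵦ) = (cₐ − cᵦ)·Z
Z = ln(0.63/0.48) / (0.47 − 0.35) = 0.2719 / 0.12 = 2.266 km

2.27 km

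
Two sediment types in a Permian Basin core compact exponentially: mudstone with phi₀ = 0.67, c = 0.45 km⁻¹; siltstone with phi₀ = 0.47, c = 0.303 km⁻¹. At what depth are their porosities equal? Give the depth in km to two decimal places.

Set phi₀ₐ e^(−cₐZ) = phi₀ᵦ e^(−cᵦZ) ⇒ ln(phi₀ₐ/phi₀ᵦ) = (cₐ − cᵦ)·Z
Z = ln(0.67/0.47) / (0.45 − 0.303) = 0.3545 / 0.147 = 2.412 km

2.41 km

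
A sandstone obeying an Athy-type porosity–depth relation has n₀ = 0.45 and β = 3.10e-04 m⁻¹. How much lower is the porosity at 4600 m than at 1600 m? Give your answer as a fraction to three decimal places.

0.166

Working in km (1 km = 1000 m; β in km⁻¹ = β in m⁻¹ × 1000):
n(1.6) = 0.45·e^(−0.31×1.6) = 0.2740
n(4.6) = 0.45·e^(−0.31×4.6) = 0.1081
Δn = 0.2740 − 0.1081 = 0.1659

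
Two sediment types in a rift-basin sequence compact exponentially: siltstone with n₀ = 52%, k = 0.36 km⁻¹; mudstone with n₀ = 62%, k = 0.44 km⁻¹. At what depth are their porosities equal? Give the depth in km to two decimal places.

2.20 km

Set n₀ₐ e^(−kₐd) = n₀ᵦ e^(−kᵦd) ⇒ ln(n₀ₐ/n₀ᵦ) = (kₐ − kᵦ)·d
d = ln(0.52/0.62) / (0.36 − 0.44) = -0.1759 / -0.08 = 2.199 km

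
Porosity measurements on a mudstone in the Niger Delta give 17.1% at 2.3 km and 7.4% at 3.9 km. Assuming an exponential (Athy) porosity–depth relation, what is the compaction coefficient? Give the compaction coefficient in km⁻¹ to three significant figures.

Athy: φ(z) = φ₀ e^(−kz) ⇒ φ₁/φ₂ = e^{k(z₂−z₁)} ⇒ k = ln(φ₁/φ₂)/(z₂−z₁)
k = ln(0.171/0.074) / (3.9 − 2.3) = ln(2.311) / 1.6 = 0.8376 / 1.6 = 0.5235 km⁻¹

0.523 km⁻¹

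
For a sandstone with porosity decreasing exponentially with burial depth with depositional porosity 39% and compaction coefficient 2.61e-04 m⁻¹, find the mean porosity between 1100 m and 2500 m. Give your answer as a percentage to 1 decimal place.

24.5%

Working in km (1 km = 1000 m; β in km⁻¹ = β in m⁻¹ × 1000):
⟨φ⟩ = (1/(d₂−d₁)) ∫ φ₀ e^(−βd) dd = φ₀·(e^(−β·d₁) − e^(−β·d₂)) / (β·(d₂−d₁))
e^(−0.261×1.1) = 0.7504; e^(−0.261×2.5) = 0.5207
⟨φ⟩ = 0.39 × (0.7504 − 0.5207) / (0.261 × 1.4) = 0.39 × 0.6286 = 0.2452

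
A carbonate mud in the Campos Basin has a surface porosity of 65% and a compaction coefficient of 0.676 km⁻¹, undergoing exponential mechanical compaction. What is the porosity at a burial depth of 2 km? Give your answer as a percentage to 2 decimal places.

φ = φ₀·exp(−c·z) = 0.65 × exp(−0.676 × 2) = 0.65 × exp(−1.352)
  = 0.65 × 0.2587 = 0.1682

16.82%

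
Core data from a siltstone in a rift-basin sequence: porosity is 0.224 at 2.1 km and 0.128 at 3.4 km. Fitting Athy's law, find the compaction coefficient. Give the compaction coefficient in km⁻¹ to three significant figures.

Athy: φ(z) = φ₀ e^(−βz) ⇒ φ₁/φ₂ = e^{β(z₂−z₁)} ⇒ β = ln(φ₁/φ₂)/(z₂−z₁)
β = ln(0.224/0.128) / (3.4 − 2.1) = ln(1.75) / 1.3 = 0.5596 / 1.3 = 0.4305 km⁻¹

0.430 km⁻¹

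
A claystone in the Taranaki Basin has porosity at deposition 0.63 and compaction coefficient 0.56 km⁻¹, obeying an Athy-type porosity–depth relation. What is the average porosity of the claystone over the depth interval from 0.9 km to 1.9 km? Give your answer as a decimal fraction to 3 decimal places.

0.291

⟨n⟩ = (1/(d₂−d₁)) ∫ n₀ e^(−kd) dd = n₀·(e^(−k·d₁) − e^(−k·d₂)) / (k·(d₂−d₁))
e^(−0.56×0.9) = 0.6041; e^(−0.56×1.9) = 0.3451
⟨n⟩ = 0.63 × (0.6041 − 0.3451) / (0.56 × 1) = 0.63 × 0.4626 = 0.2914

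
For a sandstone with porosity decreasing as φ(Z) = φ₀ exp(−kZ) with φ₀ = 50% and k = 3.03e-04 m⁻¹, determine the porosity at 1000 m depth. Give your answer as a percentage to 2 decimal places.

Working in km (1 km = 1000 m; k in km⁻¹ = k in m⁻¹ × 1000):
φ = φ₀·exp(−k·Z) = 0.5 × exp(−0.303 × 1) = 0.5 × exp(−0.303)
  = 0.5 × 0.7386 = 0.3693

36.93%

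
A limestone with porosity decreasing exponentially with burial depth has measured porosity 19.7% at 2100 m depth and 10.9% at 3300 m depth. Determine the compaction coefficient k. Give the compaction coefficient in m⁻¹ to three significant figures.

0.000493 m⁻¹

Working in km (1 km = 1000 m; k in km⁻¹ = k in m⁻¹ × 1000):
Athy: phi(d) = phi₀ e^(−kd) ⇒ phi₁/phi₂ = e^{k(d₂−d₁)} ⇒ k = ln(phi₁/phi₂)/(d₂−d₁)
k = ln(0.197/0.109) / (3.3 − 2.1) = ln(1.807) / 1.2 = 0.5919 / 1.2 = 0.4932 km⁻¹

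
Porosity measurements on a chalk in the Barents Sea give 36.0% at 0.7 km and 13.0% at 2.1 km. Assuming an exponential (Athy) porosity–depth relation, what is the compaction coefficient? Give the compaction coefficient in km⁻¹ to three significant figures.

Athy: φ(Z) = φ₀ e^(−kZ) ⇒ φ₁/φ₂ = e^{k(Z₂−Z₁)} ⇒ k = ln(φ₁/φ₂)/(Z₂−Z₁)
k = ln(0.36/0.13) / (2.1 − 0.7) = ln(2.769) / 1.4 = 1.0186 / 1.4 = 0.7275 km⁻¹

0.728 km⁻¹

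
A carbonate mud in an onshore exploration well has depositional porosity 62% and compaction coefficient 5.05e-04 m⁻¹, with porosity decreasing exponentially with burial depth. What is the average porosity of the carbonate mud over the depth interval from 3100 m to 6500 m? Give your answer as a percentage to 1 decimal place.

Working in km (1 km = 1000 m; k in km⁻¹ = k in m⁻¹ × 1000):
⟨n⟩ = (1/(d₂−d₁)) ∫ n₀ e^(−kd) dd = n₀·(e^(−k·d₁) − e^(−k·d₂)) / (k·(d₂−d₁))
e^(−0.505×3.1) = 0.2090; e^(−0.505×6.5) = 0.0375
⟨n⟩ = 0.62 × (0.2090 − 0.0375) / (0.505 × 3.4) = 0.62 × 0.0999 = 0.0619

6.2%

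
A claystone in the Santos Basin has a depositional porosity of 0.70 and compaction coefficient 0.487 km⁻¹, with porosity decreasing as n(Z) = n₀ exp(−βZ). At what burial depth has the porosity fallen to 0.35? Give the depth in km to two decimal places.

1.42 km

Invert Athy's law: Z = ln(n₀/n) / β
Z = ln(0.7/0.35) / 0.487 = ln(2) / 0.487 = 0.6931 / 0.487 = 1.423 km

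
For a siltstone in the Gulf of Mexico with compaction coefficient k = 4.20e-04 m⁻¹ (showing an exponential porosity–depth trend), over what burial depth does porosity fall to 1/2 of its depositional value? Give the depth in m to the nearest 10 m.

Working in km (1 km = 1000 m; k in km⁻¹ = k in m⁻¹ × 1000):
n/n₀ = 1/2 ⇒ exp(−k·d) = 1/2 ⇒ d = ln(2) / k
d = 0.6931 / 0.42 = 1.650 km

1650 m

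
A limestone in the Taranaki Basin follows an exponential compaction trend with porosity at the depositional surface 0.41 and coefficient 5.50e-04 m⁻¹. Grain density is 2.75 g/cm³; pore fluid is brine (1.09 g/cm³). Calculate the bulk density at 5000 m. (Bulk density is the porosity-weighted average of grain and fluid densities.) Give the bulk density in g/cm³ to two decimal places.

Working in km (1 km = 1000 m; c in km⁻¹ = c in m⁻¹ × 1000):
Porosity at depth: phi = 0.41·exp(−0.55×5) = 0.41×0.0639 = 0.0262
Bulk density: ρ_b = (1−phi)ρ_g + phi·ρ_f = 0.9738×2.75 + 0.0262×1.09
       = 2.678 + 0.029 = 2.706 g/cm³

2.71 g/cm³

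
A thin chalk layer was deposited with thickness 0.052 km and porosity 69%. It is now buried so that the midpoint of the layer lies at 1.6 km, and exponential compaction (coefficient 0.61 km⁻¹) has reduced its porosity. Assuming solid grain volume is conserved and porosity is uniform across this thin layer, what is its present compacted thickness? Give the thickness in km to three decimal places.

Porosity at 1.6 km: n = 0.69·exp(−0.61×1.6) = 0.2600
Solid-volume conservation: h(1−n) = h₀(1−n₀) ⇒ h = h₀·(1−n₀)/(1−n)
h = 0.052 × (1 − 0.69)/(1 − 0.2600) = 0.052 × 0.4189 = 0.0218 km

0.022 km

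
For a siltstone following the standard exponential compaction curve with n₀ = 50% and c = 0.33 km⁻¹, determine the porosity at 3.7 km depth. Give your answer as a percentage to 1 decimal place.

n = n₀·exp(−c·Z) = 0.5 × exp(−0.33 × 3.7) = 0.5 × exp(−1.221)
  = 0.5 × 0.2949 = 0.1475

14.7%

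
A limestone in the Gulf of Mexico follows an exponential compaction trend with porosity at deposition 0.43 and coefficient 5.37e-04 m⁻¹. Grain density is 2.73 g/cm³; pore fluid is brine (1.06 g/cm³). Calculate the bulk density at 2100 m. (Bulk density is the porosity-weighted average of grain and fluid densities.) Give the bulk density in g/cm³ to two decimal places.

Working in km (1 km = 1000 m; β in km⁻¹ = β in m⁻¹ × 1000):
Porosity at depth: phi = 0.43·exp(−0.537×2.1) = 0.43×0.3238 = 0.1392
Bulk density: ρ_b = (1−phi)ρ_g + phi·ρ_f = 0.8608×2.73 + 0.1392×1.06
       = 2.350 + 0.148 = 2.497 g/cm³

2.50 g/cm³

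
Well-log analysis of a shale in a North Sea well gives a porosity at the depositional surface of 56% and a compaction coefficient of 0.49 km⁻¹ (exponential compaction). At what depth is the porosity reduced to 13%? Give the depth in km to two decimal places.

2.98 km

Invert Athy's law: z = ln(φ₀/φ) / β
z = ln(0.56/0.13) / 0.49 = ln(4.308) / 0.49 = 1.4604 / 0.49 = 2.980 km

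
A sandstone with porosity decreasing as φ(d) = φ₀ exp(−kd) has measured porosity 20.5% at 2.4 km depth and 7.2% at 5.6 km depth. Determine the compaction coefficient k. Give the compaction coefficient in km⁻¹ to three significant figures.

0.327 km⁻¹

Athy: φ(d) = φ₀ e^(−kd) ⇒ φ₁/φ₂ = e^{k(d₂−d₁)} ⇒ k = ln(φ₁/φ₂)/(d₂−d₁)
k = ln(0.205/0.072) / (5.6 − 2.4) = ln(2.847) / 3.2 = 1.0463 / 3.2 = 0.327 km⁻¹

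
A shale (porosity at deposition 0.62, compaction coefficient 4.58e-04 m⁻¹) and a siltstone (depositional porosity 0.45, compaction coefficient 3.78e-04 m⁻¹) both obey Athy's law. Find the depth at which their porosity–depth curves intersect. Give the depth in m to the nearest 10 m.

Working in km (1 km = 1000 m; β in km⁻¹ = β in m⁻¹ × 1000):
Set phi₀ₐ e^(−βₐz) = phi₀ᵦ e^(−βᵦz) ⇒ ln(phi₀ₐ/phi₀ᵦ) = (βₐ − βᵦ)·z
z = ln(0.62/0.45) / (0.458 − 0.378) = 0.3205 / 0.08 = 4.006 km

4010 m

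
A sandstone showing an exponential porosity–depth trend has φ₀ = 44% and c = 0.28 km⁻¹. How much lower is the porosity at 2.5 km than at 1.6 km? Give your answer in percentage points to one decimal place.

6.3 percentage points

φ(1.6) = 0.44·e^(−0.28×1.6) = 0.2811
φ(2.5) = 0.44·e^(−0.28×2.5) = 0.2185
Δφ = 0.2811 − 0.2185 = 0.0626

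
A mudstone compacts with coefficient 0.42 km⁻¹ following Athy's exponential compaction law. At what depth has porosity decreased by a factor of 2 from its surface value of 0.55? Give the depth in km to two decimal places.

n/n₀ = 1/2 ⇒ exp(−c·z) = 1/2 ⇒ z = ln(2) / c
z = 0.6931 / 0.42 = 1.650 km

1.65 km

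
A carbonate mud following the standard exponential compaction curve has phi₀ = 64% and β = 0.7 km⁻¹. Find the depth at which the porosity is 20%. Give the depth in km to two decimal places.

Invert Athy's law: Z = ln(phi₀/phi) / β
Z = ln(0.64/0.2) / 0.7 = ln(3.2) / 0.7 = 1.1632 / 0.7 = 1.662 km

1.66 km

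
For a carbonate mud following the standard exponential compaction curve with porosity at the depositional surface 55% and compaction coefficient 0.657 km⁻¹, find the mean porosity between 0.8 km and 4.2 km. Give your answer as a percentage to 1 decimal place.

⟨n⟩ = (1/(Z₂−Z₁)) ∫ n₀ e^(−kZ) dZ = n₀·(e^(−k·Z₁) − e^(−k·Z₂)) / (k·(Z₂−Z₁))
e^(−0.657×0.8) = 0.5912; e^(−0.657×4.2) = 0.0633
⟨n⟩ = 0.55 × (0.5912 − 0.0633) / (0.657 × 3.4) = 0.55 × 0.2363 = 0.1300

13.0%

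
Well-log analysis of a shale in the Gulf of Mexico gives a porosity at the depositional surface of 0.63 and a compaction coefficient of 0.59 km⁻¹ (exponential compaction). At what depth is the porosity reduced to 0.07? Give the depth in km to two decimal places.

Invert Athy's law: z = ln(n₀/n) / β
z = ln(0.63/0.07) / 0.59 = ln(9) / 0.59 = 2.1972 / 0.59 = 3.724 km

3.72 km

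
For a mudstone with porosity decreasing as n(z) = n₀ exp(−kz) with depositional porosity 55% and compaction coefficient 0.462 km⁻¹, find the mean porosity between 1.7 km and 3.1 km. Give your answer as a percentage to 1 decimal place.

⟨n⟩ = (1/(z₂−z₁)) ∫ n₀ e^(−kz) dz = n₀·(e^(−k·z₁) − e^(−k·z₂)) / (k·(z₂−z₁))
e^(−0.462×1.7) = 0.4559; e^(−0.462×3.1) = 0.2388
⟨n⟩ = 0.55 × (0.4559 − 0.2388) / (0.462 × 1.4) = 0.55 × 0.3357 = 0.1847

18.5%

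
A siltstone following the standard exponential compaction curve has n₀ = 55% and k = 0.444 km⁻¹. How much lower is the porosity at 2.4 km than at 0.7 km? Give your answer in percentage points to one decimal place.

n(0.7) = 0.55·e^(−0.444×0.7) = 0.4031
n(2.4) = 0.55·e^(−0.444×2.4) = 0.1895
Δn = 0.4031 − 0.1895 = 0.2136

21.4 percentage points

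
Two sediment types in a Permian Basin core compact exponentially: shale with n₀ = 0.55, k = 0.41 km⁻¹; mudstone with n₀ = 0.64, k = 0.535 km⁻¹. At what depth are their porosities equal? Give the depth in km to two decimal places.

1.21 km

Set n₀ₐ e^(−kₐd) = n₀ᵦ e^(−kᵦd) ⇒ ln(n₀ₐ/n₀ᵦ) = (kₐ − kᵦ)·d
d = ln(0.55/0.64) / (0.41 − 0.535) = -0.1515 / -0.125 = 1.212 km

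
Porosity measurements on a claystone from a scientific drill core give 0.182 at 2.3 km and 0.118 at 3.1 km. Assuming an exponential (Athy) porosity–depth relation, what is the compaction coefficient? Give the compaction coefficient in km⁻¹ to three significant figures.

0.542 km⁻¹

Athy: φ(d) = φ₀ e^(−cd) ⇒ φ₁/φ₂ = e^{c(d₂−d₁)} ⇒ c = ln(φ₁/φ₂)/(d₂−d₁)
c = ln(0.182/0.118) / (3.1 − 2.3) = ln(1.542) / 0.8 = 0.4333 / 0.8 = 0.5417 km⁻¹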